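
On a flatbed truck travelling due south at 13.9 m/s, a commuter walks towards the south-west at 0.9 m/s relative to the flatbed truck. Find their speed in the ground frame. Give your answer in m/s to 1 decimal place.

Taking east as x and north as y: flatbed truck velocity = (0.000, -13.900) m/s; commuter velocity relative to flatbed truck = (-0.636, -0.636) m/s.
Velocity relative to ground = (0.000, -13.900) + (-0.636, -0.636) = (-0.636, -14.536) m/s.
Speed = |(-0.636, -14.536)| = 14.550 m/s.

14.6 m/s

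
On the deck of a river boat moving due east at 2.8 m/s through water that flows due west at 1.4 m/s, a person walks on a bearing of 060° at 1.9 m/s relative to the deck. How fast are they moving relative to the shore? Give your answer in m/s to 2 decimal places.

In east/north components (m/s): person relative to river boat = (1.645, 0.950); river boat relative to water = (2.800, 0.000); water relative to ground = (-1.400, 0.000).
Sum = (3.045, 0.950) m/s.
Speed = |(3.045, 0.950)| = 3.190 m/s.

3.19 m/s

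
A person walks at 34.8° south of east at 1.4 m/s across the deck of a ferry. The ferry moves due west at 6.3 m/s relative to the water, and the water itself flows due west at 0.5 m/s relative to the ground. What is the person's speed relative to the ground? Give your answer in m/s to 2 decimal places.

5.71 m/s

In east/north components (m/s): person relative to ferry = (1.150, -0.799); ferry relative to water = (-6.300, 0.000); water relative to ground = (-0.500, 0.000).
Sum = (-5.650, -0.799) m/s.
Speed = |(-5.650, -0.799)| = 5.707 m/s.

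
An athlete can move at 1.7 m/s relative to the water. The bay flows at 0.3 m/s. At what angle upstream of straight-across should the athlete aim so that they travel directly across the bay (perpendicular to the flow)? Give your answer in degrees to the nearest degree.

10°

To cancel the current, the upstream component of the athlete's velocity must equal the flow: 1.7 sin θ = 0.3.
sin θ = 0.3 / 1.7 = 0.1765.
θ = arcsin(0.1765) = 10.164°.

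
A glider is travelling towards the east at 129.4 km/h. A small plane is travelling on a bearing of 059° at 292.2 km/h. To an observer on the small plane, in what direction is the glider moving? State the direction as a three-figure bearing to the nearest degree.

Taking east as x and north as y: glider velocity = (129.400, 0.000) km/h; small plane velocity = (250.464, 150.494) km/h.
Velocity of glider relative to small plane = (129.400, 0.000) − (250.464, 150.494) = (-121.064, -150.494) km/h.
Bearing = atan2(-121.06, -150.49) = 218.81° clockwise from north.

219°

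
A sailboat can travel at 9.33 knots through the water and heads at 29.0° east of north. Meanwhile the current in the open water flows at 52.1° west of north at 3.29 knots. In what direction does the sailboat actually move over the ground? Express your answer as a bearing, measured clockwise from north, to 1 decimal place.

010.7°

Taking east as x and north as y: velocity relative to the water = (4.523, 8.160) knots; the water relative to ground = (-2.596, 2.021) knots.
Velocity relative to ground = (4.523, 8.160) + (-2.596, 2.021) = (1.927, 10.181) knots.
Bearing = atan2(1.93, 10.18) = 10.72° clockwise from north.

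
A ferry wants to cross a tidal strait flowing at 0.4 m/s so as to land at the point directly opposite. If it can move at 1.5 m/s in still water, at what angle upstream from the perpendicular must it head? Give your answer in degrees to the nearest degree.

To cancel the current, the upstream component of the ferry's velocity must equal the flow: 1.5 sin θ = 0.4.
sin θ = 0.4 / 1.5 = 0.2667.
θ = arcsin(0.2667) = 15.466°.

15°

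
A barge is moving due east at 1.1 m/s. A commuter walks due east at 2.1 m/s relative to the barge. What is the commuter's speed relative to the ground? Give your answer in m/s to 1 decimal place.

Taking east as x and north as y: barge velocity = (1.100, 0.000) m/s; commuter velocity relative to barge = (2.100, 0.000) m/s.
Velocity relative to ground = (1.100, 0.000) + (2.100, 0.000) = (3.200, 0.000) m/s.
Speed = |(3.200, 0.000)| = 3.200 m/s.

3.2 m/s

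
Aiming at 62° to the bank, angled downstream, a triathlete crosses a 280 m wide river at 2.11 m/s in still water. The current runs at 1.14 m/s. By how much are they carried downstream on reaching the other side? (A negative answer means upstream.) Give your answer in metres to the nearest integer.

Perpendicular speed = 1.863 m/s; crossing time = 280 / 1.863 = 150.294 s.
Net downstream speed = 2.131 m/s.
Drift = 2.131 × 150.294 = 320.213 m (downstream).

320 m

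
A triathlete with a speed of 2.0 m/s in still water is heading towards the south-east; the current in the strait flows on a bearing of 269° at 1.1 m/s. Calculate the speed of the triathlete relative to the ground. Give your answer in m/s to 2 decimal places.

Taking east as x and north as y: velocity relative to the water = (1.414, -1.414) m/s; the water relative to ground = (-1.100, -0.019) m/s.
Velocity relative to ground = (1.414, -1.414) + (-1.100, -0.019) = (0.314, -1.433) m/s.
Speed = |(0.314, -1.433)| = 1.467 m/s.

1.47 m/s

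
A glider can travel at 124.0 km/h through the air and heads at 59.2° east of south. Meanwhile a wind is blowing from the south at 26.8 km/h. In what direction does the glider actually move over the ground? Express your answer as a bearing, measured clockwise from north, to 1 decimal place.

Taking east as x and north as y: velocity relative to the air = (106.511, -63.493) km/h; the air relative to ground = (0.000, 26.800) km/h.
Velocity relative to ground = (106.511, -63.493) + (0.000, 26.800) = (106.511, -36.693) km/h.
Bearing = atan2(106.51, -36.69) = 109.01° clockwise from north.

109.0°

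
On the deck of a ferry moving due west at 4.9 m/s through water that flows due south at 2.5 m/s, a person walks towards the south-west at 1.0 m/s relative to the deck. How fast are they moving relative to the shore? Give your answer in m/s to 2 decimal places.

In east/north components (m/s): person relative to ferry = (-0.707, -0.707); ferry relative to water = (-4.900, 0.000); water relative to ground = (0.000, -2.500).
Sum = (-5.607, -3.207) m/s.
Speed = |(-5.607, -3.207)| = 6.460 m/s.

6.46 m/s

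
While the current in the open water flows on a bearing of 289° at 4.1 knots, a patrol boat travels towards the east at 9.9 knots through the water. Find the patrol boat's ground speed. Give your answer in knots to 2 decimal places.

Taking east as x and north as y: velocity relative to the water = (9.900, 0.000) knots; the water relative to ground = (-3.877, 1.335) knots.
Velocity relative to ground = (9.900, 0.000) + (-3.877, 1.335) = (6.023, 1.335) knots.
Speed = |(6.023, 1.335)| = 6.170 knots.

6.17 knots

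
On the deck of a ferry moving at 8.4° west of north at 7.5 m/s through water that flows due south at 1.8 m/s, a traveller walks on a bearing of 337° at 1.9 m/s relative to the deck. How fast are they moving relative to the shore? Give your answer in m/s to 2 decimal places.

In east/north components (m/s): traveller relative to ferry = (-0.742, 1.749); ferry relative to water = (-1.096, 7.420); water relative to ground = (0.000, -1.800).
Sum = (-1.838, 7.369) m/s.
Speed = |(-1.838, 7.369)| = 7.594 m/s.

7.59 m/s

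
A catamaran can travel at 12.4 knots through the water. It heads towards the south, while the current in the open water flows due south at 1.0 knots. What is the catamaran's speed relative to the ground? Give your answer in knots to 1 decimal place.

13.4 knots

Taking east as x and north as y: velocity relative to the water = (0.000, -12.400) knots; the water relative to ground = (0.000, -1.000) knots.
Velocity relative to ground = (0.000, -12.400) + (0.000, -1.000) = (0.000, -13.400) knots.
Speed = |(0.000, -13.400)| = 13.400 knots.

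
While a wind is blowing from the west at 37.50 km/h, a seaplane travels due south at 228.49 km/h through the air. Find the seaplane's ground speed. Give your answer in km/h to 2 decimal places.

231.55 km/h

Taking east as x and north as y: velocity relative to the air = (0.000, -228.490) km/h; the air relative to ground = (37.500, 0.000) km/h.
Velocity relative to ground = (0.000, -228.490) + (37.500, 0.000) = (37.500, -228.490) km/h.
Speed = |(37.500, -228.490)| = 231.547 km/h.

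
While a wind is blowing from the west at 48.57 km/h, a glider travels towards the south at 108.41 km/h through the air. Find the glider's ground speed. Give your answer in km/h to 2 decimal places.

Taking east as x and north as y: velocity relative to the air = (0.000, -108.410) km/h; the air relative to ground = (48.570, 0.000) km/h.
Velocity relative to ground = (0.000, -108.410) + (48.570, 0.000) = (48.570, -108.410) km/h.
Speed = |(48.570, -108.410)| = 118.793 km/h.

118.79 km/h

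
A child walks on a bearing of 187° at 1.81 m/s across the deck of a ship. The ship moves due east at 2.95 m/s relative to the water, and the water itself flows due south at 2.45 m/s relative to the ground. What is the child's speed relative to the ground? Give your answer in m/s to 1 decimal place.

5.0 m/s

In east/north components (m/s): child relative to ship = (-0.221, -1.797); ship relative to water = (2.950, 0.000); water relative to ground = (0.000, -2.450).
Sum = (2.729, -4.247) m/s.
Speed = |(2.729, -4.247)| = 5.048 m/s.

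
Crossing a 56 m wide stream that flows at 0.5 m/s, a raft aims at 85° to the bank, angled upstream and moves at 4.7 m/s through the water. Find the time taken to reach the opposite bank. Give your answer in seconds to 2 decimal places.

The component of the raft's velocity perpendicular to the bank is 4.7 × sin 85° = 4.682 m/s.
The flow acts along the bank and has no component across it.
Time = 56 / 4.682 = 11.960 s.

11.96 s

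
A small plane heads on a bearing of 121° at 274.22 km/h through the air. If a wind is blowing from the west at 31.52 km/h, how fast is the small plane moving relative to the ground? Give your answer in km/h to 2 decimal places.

Taking east as x and north as y: velocity relative to the air = (235.052, -141.234) km/h; the air relative to ground = (31.520, 0.000) km/h.
Velocity relative to ground = (235.052, -141.234) + (31.520, 0.000) = (266.572, -141.234) km/h.
Speed = |(266.572, -141.234)| = 301.675 km/h.

301.68 km/h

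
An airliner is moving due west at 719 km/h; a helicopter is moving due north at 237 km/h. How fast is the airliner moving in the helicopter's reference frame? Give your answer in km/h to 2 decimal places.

757.05 km/h

Taking east as x and north as y: airliner velocity = (-719.000, 0.000) km/h; helicopter velocity = (0.000, 237.000) km/h.
Velocity of airliner relative to helicopter = (-719.000, 0.000) − (0.000, 237.000) = (-719.000, -237.000) km/h.
Magnitude = |(-719.000, -237.000)| = 757.053 km/h.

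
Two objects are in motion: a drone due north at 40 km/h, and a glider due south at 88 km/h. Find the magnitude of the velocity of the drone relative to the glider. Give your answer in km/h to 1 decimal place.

Taking east as x and north as y: drone velocity = (0.000, 40.000) km/h; glider velocity = (0.000, -88.000) km/h.
Velocity of drone relative to glider = (0.000, 40.000) − (0.000, -88.000) = (0.000, 128.000) km/h.
Magnitude = |(0.000, 128.000)| = 128.000 km/h.

128.0 km/h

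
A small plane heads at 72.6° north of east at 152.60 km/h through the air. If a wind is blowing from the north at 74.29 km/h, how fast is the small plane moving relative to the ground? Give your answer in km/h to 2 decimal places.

Taking east as x and north as y: velocity relative to the air = (45.634, 145.617) km/h; the air relative to ground = (0.000, -74.290) km/h.
Velocity relative to ground = (45.634, 145.617) + (0.000, -74.290) = (45.634, 71.327) km/h.
Speed = |(45.634, 71.327)| = 84.676 km/h.

84.68 km/h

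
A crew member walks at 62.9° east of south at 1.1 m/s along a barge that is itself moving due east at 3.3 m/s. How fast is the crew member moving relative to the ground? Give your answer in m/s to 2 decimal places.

4.31 m/s

Taking east as x and north as y: barge velocity = (3.300, 0.000) m/s; crew member velocity relative to barge = (0.979, -0.501) m/s.
Velocity relative to ground = (3.300, 0.000) + (0.979, -0.501) = (4.279, -0.501) m/s.
Speed = |(4.279, -0.501)| = 4.308 m/s.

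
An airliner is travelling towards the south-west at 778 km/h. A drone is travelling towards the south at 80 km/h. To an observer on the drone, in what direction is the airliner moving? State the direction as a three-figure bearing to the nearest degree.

229°

Taking east as x and north as y: airliner velocity = (-550.129, -550.129) km/h; drone velocity = (0.000, -80.000) km/h.
Velocity of airliner relative to drone = (-550.129, -550.129) − (0.000, -80.000) = (-550.129, -470.129) km/h.
Bearing = atan2(-550.13, -470.13) = 229.48° clockwise from north.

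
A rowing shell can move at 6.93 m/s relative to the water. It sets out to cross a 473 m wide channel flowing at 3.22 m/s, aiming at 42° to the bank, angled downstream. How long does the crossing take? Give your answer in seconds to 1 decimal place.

102.0 s

The component of the rowing shell's velocity perpendicular to the bank is 6.93 × sin 42° = 4.637 m/s.
The current is parallel to the bank, so it does not affect the crossing time.
Time = 473 / 4.637 = 102.004 s.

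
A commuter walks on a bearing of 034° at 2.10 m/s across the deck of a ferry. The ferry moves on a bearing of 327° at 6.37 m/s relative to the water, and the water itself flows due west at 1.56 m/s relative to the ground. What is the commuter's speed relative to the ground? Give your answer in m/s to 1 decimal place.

In east/north components (m/s): commuter relative to ferry = (1.174, 1.741); ferry relative to water = (-3.469, 5.342); water relative to ground = (-1.560, 0.000).
Sum = (-3.855, 7.083) m/s.
Speed = |(-3.855, 7.083)| = 8.064 m/s.

8.1 m/s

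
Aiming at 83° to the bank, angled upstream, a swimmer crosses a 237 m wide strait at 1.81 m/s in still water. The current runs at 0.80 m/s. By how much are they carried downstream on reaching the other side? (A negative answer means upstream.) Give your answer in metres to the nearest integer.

76 m

Perpendicular speed = 1.797 m/s; crossing time = 237 / 1.797 = 131.923 s.
Net downstream speed = 0.579 m/s.
Drift = 0.579 × 131.923 = 76.438 m (downstream).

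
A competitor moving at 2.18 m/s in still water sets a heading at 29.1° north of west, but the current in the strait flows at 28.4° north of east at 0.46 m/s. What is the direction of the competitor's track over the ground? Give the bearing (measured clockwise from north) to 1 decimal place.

310.4°

Taking east as x and north as y: velocity relative to the water = (-1.905, 1.060) m/s; the water relative to ground = (0.405, 0.219) m/s.
Velocity relative to ground = (-1.905, 1.060) + (0.405, 0.219) = (-1.500, 1.279) m/s.
Bearing = atan2(-1.50, 1.28) = 310.45° clockwise from north.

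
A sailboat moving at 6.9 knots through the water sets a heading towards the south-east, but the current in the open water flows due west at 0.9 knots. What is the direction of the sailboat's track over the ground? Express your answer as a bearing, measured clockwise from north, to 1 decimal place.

140.8°

Taking east as x and north as y: velocity relative to the water = (4.879, -4.879) knots; the water relative to ground = (-0.900, 0.000) knots.
Velocity relative to ground = (4.879, -4.879) + (-0.900, 0.000) = (3.979, -4.879) knots.
Bearing = atan2(3.98, -4.88) = 140.80° clockwise from north.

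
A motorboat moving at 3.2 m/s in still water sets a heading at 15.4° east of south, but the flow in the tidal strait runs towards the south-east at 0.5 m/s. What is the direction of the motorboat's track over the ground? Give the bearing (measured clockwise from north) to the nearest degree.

Taking east as x and north as y: velocity relative to the water = (0.850, -3.085) m/s; the water relative to ground = (0.354, -0.354) m/s.
Velocity relative to ground = (0.850, -3.085) + (0.354, -0.354) = (1.203, -3.439) m/s.
Bearing = atan2(1.20, -3.44) = 160.71° clockwise from north.

161°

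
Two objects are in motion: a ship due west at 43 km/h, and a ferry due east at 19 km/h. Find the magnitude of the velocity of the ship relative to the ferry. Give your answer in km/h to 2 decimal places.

62.00 km/h

Taking east as x and north as y: ship velocity = (-43.000, 0.000) km/h; ferry velocity = (19.000, 0.000) km/h.
Velocity of ship relative to ferry = (-43.000, 0.000) − (19.000, 0.000) = (-62.000, 0.000) km/h.
Magnitude = |(-62.000, 0.000)| = 62.000 km/h.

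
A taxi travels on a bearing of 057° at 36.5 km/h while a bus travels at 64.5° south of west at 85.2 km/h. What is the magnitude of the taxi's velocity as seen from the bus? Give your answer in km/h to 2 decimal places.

117.87 km/h

Taking east as x and north as y: taxi velocity = (30.611, 19.879) km/h; bus velocity = (-36.680, -76.900) km/h.
Velocity of taxi relative to bus = (30.611, 19.879) − (-36.680, -76.900) = (67.291, 96.780) km/h.
Magnitude = |(67.291, 96.780)| = 117.874 km/h.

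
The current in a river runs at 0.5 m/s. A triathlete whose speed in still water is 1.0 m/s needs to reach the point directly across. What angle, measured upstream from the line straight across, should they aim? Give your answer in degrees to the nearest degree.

30°

To cancel the current, the upstream component of the triathlete's velocity must equal the flow: 1.0 sin θ = 0.5.
sin θ = 0.5 / 1.0 = 0.5000.
θ = arcsin(0.5000) = 30.000°.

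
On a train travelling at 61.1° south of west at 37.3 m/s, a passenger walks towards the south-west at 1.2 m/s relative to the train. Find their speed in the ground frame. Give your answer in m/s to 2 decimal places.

Taking east as x and north as y: train velocity = (-18.026, -32.655) m/s; passenger velocity relative to train = (-0.849, -0.849) m/s.
Velocity relative to ground = (-18.026, -32.655) + (-0.849, -0.849) = (-18.875, -33.503) m/s.
Speed = |(-18.875, -33.503)| = 38.454 m/s.

38.45 m/s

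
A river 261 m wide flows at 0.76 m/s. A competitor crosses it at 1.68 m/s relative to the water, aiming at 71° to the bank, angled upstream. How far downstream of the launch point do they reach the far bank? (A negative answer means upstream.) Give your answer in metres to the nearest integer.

Perpendicular speed = 1.588 m/s; crossing time = 261 / 1.588 = 164.309 s.
Net downstream speed = 0.213 m/s.
Drift = 0.213 × 164.309 = 35.005 m (downstream).

35 m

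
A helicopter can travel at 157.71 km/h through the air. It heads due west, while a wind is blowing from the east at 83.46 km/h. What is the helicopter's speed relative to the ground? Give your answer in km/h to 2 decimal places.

Taking east as x and north as y: velocity relative to the air = (-157.710, 0.000) km/h; the air relative to ground = (-83.460, 0.000) km/h.
Velocity relative to ground = (-157.710, 0.000) + (-83.460, 0.000) = (-241.170, 0.000) km/h.
Speed = |(-241.170, 0.000)| = 241.170 km/h.

241.17 km/h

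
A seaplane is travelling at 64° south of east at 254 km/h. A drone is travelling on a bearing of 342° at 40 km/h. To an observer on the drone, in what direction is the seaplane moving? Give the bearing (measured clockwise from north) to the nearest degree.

Taking east as x and north as y: seaplane velocity = (111.346, -228.294) km/h; drone velocity = (-12.361, 38.042) km/h.
Velocity of seaplane relative to drone = (111.346, -228.294) − (-12.361, 38.042) = (123.707, -266.336) km/h.
Bearing = atan2(123.71, -266.34) = 155.09° clockwise from north.

155°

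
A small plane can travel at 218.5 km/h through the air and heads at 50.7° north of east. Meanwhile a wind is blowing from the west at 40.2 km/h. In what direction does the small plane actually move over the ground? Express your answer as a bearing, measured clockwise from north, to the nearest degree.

047°

Taking east as x and north as y: velocity relative to the air = (138.394, 169.084) km/h; the air relative to ground = (40.200, 0.000) km/h.
Velocity relative to ground = (138.394, 169.084) + (40.200, 0.000) = (178.594, 169.084) km/h.
Bearing = atan2(178.59, 169.08) = 46.57° clockwise from north.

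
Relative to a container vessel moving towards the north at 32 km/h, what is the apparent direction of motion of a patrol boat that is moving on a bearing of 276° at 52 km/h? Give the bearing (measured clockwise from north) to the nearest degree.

243°

Taking east as x and north as y: patrol boat velocity = (-51.715, 5.435) km/h; container vessel velocity = (0.000, 32.000) km/h.
Velocity of patrol boat relative to container vessel = (-51.715, 5.435) − (0.000, 32.000) = (-51.715, -26.565) km/h.
Bearing = atan2(-51.72, -26.56) = 242.81° clockwise from north.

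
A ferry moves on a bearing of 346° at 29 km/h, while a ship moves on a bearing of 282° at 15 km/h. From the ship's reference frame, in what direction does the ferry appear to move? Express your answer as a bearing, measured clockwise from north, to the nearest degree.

017°

Taking east as x and north as y: ferry velocity = (-7.016, 28.139) km/h; ship velocity = (-14.672, 3.119) km/h.
Velocity of ferry relative to ship = (-7.016, 28.139) − (-14.672, 3.119) = (7.656, 25.020) km/h.
Bearing = atan2(7.66, 25.02) = 17.01° clockwise from north.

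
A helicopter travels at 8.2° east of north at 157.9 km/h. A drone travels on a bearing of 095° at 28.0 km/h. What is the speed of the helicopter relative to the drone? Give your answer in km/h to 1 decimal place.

158.8 km/h

Taking east as x and north as y: helicopter velocity = (22.521, 156.286) km/h; drone velocity = (27.893, -2.440) km/h.
Velocity of helicopter relative to drone = (22.521, 156.286) − (27.893, -2.440) = (-5.372, 158.726) km/h.
Magnitude = |(-5.372, 158.726)| = 158.817 km/h.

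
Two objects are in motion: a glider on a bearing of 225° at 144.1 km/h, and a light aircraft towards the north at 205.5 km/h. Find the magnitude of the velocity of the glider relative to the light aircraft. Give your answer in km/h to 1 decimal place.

323.8 km/h

Taking east as x and north as y: glider velocity = (-101.894, -101.894) km/h; light aircraft velocity = (0.000, 205.500) km/h.
Velocity of glider relative to light aircraft = (-101.894, -101.894) − (0.000, 205.500) = (-101.894, -307.394) km/h.
Magnitude = |(-101.894, -307.394)| = 323.842 km/h.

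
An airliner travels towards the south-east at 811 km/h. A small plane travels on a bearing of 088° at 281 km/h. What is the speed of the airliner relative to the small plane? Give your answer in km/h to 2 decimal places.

652.56 km/h

Taking east as x and north as y: airliner velocity = (573.464, -573.464) km/h; small plane velocity = (280.829, 9.807) km/h.
Velocity of airliner relative to small plane = (573.464, -573.464) − (280.829, 9.807) = (292.635, -583.270) km/h.
Magnitude = |(292.635, -583.270)| = 652.564 km/h.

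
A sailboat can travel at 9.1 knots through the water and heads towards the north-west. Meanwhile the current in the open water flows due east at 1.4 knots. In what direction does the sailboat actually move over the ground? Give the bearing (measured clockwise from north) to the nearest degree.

322°

Taking east as x and north as y: velocity relative to the water = (-6.435, 6.435) knots; the water relative to ground = (1.400, 0.000) knots.
Velocity relative to ground = (-6.435, 6.435) + (1.400, 0.000) = (-5.035, 6.435) knots.
Bearing = atan2(-5.03, 6.43) = 321.96° clockwise from north.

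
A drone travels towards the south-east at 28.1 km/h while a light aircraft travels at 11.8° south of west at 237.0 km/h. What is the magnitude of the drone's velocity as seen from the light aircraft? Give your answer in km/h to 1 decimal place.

253.5 km/h

Taking east as x and north as y: drone velocity = (19.870, -19.870) km/h; light aircraft velocity = (-231.992, -48.466) km/h.
Velocity of drone relative to light aircraft = (19.870, -19.870) − (-231.992, -48.466) = (251.861, 28.596) km/h.
Magnitude = |(251.861, 28.596)| = 253.479 km/h.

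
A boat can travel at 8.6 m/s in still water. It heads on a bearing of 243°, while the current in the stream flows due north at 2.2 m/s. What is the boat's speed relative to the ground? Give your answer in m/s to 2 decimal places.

Taking east as x and north as y: velocity relative to the water = (-7.663, -3.904) m/s; the water relative to ground = (0.000, 2.200) m/s.
Velocity relative to ground = (-7.663, -3.904) + (0.000, 2.200) = (-7.663, -1.704) m/s.
Speed = |(-7.663, -1.704)| = 7.850 m/s.

7.85 m/s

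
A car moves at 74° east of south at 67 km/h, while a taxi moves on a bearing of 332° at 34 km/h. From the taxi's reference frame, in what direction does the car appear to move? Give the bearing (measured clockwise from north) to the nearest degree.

121°

Taking east as x and north as y: car velocity = (64.405, -18.468) km/h; taxi velocity = (-15.962, 30.020) km/h.
Velocity of car relative to taxi = (64.405, -18.468) − (-15.962, 30.020) = (80.367, -48.488) km/h.
Bearing = atan2(80.37, -48.49) = 121.10° clockwise from north.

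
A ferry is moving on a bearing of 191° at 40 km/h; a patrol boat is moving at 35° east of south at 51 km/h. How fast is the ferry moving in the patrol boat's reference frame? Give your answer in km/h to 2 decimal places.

36.97 km/h

Taking east as x and north as y: ferry velocity = (-7.632, -39.265) km/h; patrol boat velocity = (29.252, -41.777) km/h.
Velocity of ferry relative to patrol boat = (-7.632, -39.265) − (29.252, -41.777) = (-36.885, 2.512) km/h.
Magnitude = |(-36.885, 2.512)| = 36.970 km/h.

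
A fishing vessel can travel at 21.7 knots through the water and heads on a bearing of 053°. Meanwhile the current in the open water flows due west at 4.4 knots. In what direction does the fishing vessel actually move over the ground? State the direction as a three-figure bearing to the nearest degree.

045°

Taking east as x and north as y: velocity relative to the water = (17.330, 13.059) knots; the water relative to ground = (-4.400, 0.000) knots.
Velocity relative to ground = (17.330, 13.059) + (-4.400, 0.000) = (12.930, 13.059) knots.
Bearing = atan2(12.93, 13.06) = 44.72° clockwise from north.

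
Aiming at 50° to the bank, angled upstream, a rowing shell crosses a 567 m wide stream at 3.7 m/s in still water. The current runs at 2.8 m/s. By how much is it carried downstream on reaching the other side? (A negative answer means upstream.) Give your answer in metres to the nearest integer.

84 m

Perpendicular speed = 2.834 m/s; crossing time = 567 / 2.834 = 200.045 s.
Net downstream speed = 0.422 m/s.
Drift = 0.422 × 200.045 = 84.356 m (downstream).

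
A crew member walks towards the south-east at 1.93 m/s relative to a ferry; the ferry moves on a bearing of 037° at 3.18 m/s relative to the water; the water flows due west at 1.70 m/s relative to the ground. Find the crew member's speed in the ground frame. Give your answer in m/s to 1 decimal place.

2.0 m/s

In east/north components (m/s): crew member relative to ferry = (1.365, -1.365); ferry relative to water = (1.914, 2.540); water relative to ground = (-1.700, 0.000).
Sum = (1.578, 1.175) m/s.
Speed = |(1.578, 1.175)| = 1.968 m/s.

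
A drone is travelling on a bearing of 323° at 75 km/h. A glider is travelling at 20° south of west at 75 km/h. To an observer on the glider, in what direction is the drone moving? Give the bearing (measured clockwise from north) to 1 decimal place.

Taking east as x and north as y: drone velocity = (-45.136, 59.898) km/h; glider velocity = (-70.477, -25.652) km/h.
Velocity of drone relative to glider = (-45.136, 59.898) − (-70.477, -25.652) = (25.341, 85.549) km/h.
Bearing = atan2(25.34, 85.55) = 16.50° clockwise from north.

016.5°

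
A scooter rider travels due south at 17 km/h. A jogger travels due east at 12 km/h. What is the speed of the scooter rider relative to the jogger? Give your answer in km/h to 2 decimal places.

20.81 km/h

Taking east as x and north as y: scooter rider velocity = (0.000, -17.000) km/h; jogger velocity = (12.000, 0.000) km/h.
Velocity of scooter rider relative to jogger = (0.000, -17.000) − (12.000, 0.000) = (-12.000, -17.000) km/h.
Magnitude = |(-12.000, -17.000)| = 20.809 km/h.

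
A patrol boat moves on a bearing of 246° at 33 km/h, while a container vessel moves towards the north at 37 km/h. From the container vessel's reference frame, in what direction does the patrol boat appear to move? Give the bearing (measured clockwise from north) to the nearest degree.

Taking east as x and north as y: patrol boat velocity = (-30.147, -13.422) km/h; container vessel velocity = (0.000, 37.000) km/h.
Velocity of patrol boat relative to container vessel = (-30.147, -13.422) − (0.000, 37.000) = (-30.147, -50.422) km/h.
Bearing = atan2(-30.15, -50.42) = 210.87° clockwise from north.

211°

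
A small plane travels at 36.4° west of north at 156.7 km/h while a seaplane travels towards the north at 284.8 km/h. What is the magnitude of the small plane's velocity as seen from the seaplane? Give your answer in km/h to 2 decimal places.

Taking east as x and north as y: small plane velocity = (-92.989, 126.127) km/h; seaplane velocity = (0.000, 284.800) km/h.
Velocity of small plane relative to seaplane = (-92.989, 126.127) − (0.000, 284.800) = (-92.989, -158.673) km/h.
Magnitude = |(-92.989, -158.673)| = 183.913 km/h.

183.91 km/h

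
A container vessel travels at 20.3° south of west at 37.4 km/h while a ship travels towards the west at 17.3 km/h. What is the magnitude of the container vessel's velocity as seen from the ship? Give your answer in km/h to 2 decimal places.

Taking east as x and north as y: container vessel velocity = (-35.077, -12.975) km/h; ship velocity = (-17.300, 0.000) km/h.
Velocity of container vessel relative to ship = (-35.077, -12.975) − (-17.300, 0.000) = (-17.777, -12.975) km/h.
Magnitude = |(-17.777, -12.975)| = 22.009 km/h.

22.01 km/h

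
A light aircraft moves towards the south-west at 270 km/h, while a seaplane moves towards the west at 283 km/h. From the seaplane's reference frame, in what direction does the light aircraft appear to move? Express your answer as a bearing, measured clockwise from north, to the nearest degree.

154°

Taking east as x and north as y: light aircraft velocity = (-190.919, -190.919) km/h; seaplane velocity = (-283.000, 0.000) km/h.
Velocity of light aircraft relative to seaplane = (-190.919, -190.919) − (-283.000, 0.000) = (92.081, -190.919) km/h.
Bearing = atan2(92.08, -190.92) = 154.25° clockwise from north.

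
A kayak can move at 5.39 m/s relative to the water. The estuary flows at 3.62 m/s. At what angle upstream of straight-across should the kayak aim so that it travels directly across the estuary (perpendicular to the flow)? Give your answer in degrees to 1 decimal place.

To cancel the current, the upstream component of the kayak's velocity must equal the flow: 5.39 sin θ = 3.62.
sin θ = 3.62 / 5.39 = 0.6716.
θ = arcsin(0.6716) = 42.192°.

42.2°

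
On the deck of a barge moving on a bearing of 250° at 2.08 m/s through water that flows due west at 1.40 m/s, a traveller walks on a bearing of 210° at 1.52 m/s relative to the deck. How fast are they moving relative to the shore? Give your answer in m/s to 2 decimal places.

4.59 m/s

In east/north components (m/s): traveller relative to barge = (-0.760, -1.316); barge relative to water = (-1.955, -0.711); water relative to ground = (-1.400, 0.000).
Sum = (-4.115, -2.028) m/s.
Speed = |(-4.115, -2.028)| = 4.587 m/s.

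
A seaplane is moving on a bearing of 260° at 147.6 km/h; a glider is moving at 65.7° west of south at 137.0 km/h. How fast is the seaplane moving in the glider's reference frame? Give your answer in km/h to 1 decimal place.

37.0 km/h

Taking east as x and north as y: seaplane velocity = (-145.358, -25.630) km/h; glider velocity = (-124.862, -56.377) km/h.
Velocity of seaplane relative to glider = (-145.358, -25.630) − (-124.862, -56.377) = (-20.495, 30.747) km/h.
Magnitude = |(-20.495, 30.747)| = 36.952 km/h.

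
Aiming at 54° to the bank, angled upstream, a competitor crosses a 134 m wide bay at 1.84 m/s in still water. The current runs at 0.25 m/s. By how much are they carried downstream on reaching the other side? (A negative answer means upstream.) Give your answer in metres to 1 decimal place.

Perpendicular speed = 1.489 m/s; crossing time = 134 / 1.489 = 90.018 s.
Net downstream speed = -0.832 m/s.
Drift = -0.832 × 90.018 = -74.852 m (upstream).

-74.9 m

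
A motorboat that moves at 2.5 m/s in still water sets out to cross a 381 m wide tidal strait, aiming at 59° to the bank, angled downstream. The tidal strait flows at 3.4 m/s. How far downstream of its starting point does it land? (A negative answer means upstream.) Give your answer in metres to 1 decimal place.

833.4 m

Perpendicular speed = 2.143 m/s; crossing time = 381 / 2.143 = 177.795 s.
Net downstream speed = 4.688 m/s.
Drift = 4.688 × 177.795 = 833.431 m (downstream).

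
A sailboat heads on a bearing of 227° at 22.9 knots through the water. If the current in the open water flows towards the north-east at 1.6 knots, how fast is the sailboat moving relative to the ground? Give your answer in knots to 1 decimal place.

21.3 knots

Taking east as x and north as y: velocity relative to the water = (-16.748, -15.618) knots; the water relative to ground = (1.131, 1.131) knots.
Velocity relative to ground = (-16.748, -15.618) + (1.131, 1.131) = (-15.617, -14.486) knots.
Speed = |(-15.617, -14.486)| = 21.301 knots.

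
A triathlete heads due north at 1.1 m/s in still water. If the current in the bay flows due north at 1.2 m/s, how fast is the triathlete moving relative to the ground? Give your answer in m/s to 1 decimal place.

Taking east as x and north as y: velocity relative to the water = (0.000, 1.100) m/s; the water relative to ground = (0.000, 1.200) m/s.
Velocity relative to ground = (0.000, 1.100) + (0.000, 1.200) = (0.000, 2.300) m/s.
Speed = |(0.000, 2.300)| = 2.300 m/s.

2.3 m/s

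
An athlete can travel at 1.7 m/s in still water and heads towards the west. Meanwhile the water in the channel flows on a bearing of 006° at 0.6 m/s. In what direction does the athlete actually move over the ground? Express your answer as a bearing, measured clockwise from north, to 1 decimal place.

290.0°

Taking east as x and north as y: velocity relative to the water = (-1.700, 0.000) m/s; the water relative to ground = (0.063, 0.597) m/s.
Velocity relative to ground = (-1.700, 0.000) + (0.063, 0.597) = (-1.637, 0.597) m/s.
Bearing = atan2(-1.64, 0.60) = 290.02° clockwise from north.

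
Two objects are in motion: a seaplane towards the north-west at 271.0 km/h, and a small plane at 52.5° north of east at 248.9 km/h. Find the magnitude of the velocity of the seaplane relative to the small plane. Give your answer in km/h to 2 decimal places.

Taking east as x and north as y: seaplane velocity = (-191.626, 191.626) km/h; small plane velocity = (151.521, 197.466) km/h.
Velocity of seaplane relative to small plane = (-191.626, 191.626) − (151.521, 197.466) = (-343.147, -5.840) km/h.
Magnitude = |(-343.147, -5.840)| = 343.196 km/h.

343.20 km/h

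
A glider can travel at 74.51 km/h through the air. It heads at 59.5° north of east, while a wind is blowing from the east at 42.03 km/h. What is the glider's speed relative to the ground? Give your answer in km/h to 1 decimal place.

Taking east as x and north as y: velocity relative to the air = (37.817, 64.200) km/h; the air relative to ground = (-42.030, 0.000) km/h.
Velocity relative to ground = (37.817, 64.200) + (-42.030, 0.000) = (-4.213, 64.200) km/h.
Speed = |(-4.213, 64.200)| = 64.338 km/h.

64.3 km/h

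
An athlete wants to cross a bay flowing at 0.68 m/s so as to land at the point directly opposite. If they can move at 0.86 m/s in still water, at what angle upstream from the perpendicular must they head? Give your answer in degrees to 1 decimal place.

52.3°

To cancel the current, the upstream component of the athlete's velocity must equal the flow: 0.86 sin θ = 0.68.
sin θ = 0.68 / 0.86 = 0.7907.
θ = arcsin(0.7907) = 52.251°.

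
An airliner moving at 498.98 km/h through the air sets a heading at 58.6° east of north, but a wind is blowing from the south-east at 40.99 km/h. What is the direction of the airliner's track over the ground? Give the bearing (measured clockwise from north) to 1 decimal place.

053.9°

Taking east as x and north as y: velocity relative to the air = (425.905, 259.973) km/h; the air relative to ground = (-28.984, 28.984) km/h.
Velocity relative to ground = (425.905, 259.973) + (-28.984, 28.984) = (396.920, 288.958) km/h.
Bearing = atan2(396.92, 288.96) = 53.95° clockwise from north.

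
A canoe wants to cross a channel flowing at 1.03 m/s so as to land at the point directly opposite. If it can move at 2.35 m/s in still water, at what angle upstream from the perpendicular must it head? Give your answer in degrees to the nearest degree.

To cancel the current, the upstream component of the canoe's velocity must equal the flow: 2.35 sin θ = 1.03.
sin θ = 1.03 / 2.35 = 0.4383.
θ = arcsin(0.4383) = 25.995°.

26°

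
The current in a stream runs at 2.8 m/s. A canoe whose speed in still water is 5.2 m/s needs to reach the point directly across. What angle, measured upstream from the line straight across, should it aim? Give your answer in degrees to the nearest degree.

33°

To cancel the current, the upstream component of the canoe's velocity must equal the flow: 5.2 sin θ = 2.8.
sin θ = 2.8 / 5.2 = 0.5385.
θ = arcsin(0.5385) = 32.579°.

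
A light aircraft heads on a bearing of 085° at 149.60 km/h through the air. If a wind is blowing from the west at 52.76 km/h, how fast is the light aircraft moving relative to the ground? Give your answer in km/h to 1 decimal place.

Taking east as x and north as y: velocity relative to the air = (149.031, 13.038) km/h; the air relative to ground = (52.760, 0.000) km/h.
Velocity relative to ground = (149.031, 13.038) + (52.760, 0.000) = (201.791, 13.038) km/h.
Speed = |(201.791, 13.038)| = 202.212 km/h.

202.2 km/h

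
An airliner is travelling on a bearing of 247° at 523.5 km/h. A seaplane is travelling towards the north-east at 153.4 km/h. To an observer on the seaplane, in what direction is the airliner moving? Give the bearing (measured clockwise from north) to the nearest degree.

242°

Taking east as x and north as y: airliner velocity = (-481.884, -204.548) km/h; seaplane velocity = (108.470, 108.470) km/h.
Velocity of airliner relative to seaplane = (-481.884, -204.548) − (108.470, 108.470) = (-590.354, -313.018) km/h.
Bearing = atan2(-590.35, -313.02) = 242.07° clockwise from north.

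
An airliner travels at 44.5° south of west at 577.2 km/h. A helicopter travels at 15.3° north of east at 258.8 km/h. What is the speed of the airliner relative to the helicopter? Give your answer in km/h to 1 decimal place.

813.0 km/h

Taking east as x and north as y: airliner velocity = (-411.688, -404.565) km/h; helicopter velocity = (249.627, 68.290) km/h.
Velocity of airliner relative to helicopter = (-411.688, -404.565) − (249.627, 68.290) = (-661.316, -472.855) km/h.
Magnitude = |(-661.316, -472.855)| = 812.976 km/h.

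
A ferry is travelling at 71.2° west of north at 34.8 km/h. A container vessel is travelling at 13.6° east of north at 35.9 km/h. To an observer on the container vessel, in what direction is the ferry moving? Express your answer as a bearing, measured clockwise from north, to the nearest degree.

Taking east as x and north as y: ferry velocity = (-32.943, 11.215) km/h; container vessel velocity = (8.442, 34.893) km/h.
Velocity of ferry relative to container vessel = (-32.943, 11.215) − (8.442, 34.893) = (-41.385, -23.679) km/h.
Bearing = atan2(-41.38, -23.68) = 240.22° clockwise from north.

240°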